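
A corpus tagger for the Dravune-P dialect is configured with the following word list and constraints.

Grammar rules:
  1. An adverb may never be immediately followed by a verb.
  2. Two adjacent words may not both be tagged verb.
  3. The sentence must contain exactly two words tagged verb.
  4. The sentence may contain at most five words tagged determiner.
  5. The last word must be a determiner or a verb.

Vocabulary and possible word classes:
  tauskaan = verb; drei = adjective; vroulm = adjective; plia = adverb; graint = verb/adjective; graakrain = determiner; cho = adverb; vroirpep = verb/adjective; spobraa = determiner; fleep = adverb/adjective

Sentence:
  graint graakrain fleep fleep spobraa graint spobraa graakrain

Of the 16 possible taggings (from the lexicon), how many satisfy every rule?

4

Candidates per position — 1:graint {verb,adjective}; 2:graakrain {determiner}; 3:fleep {adverb,adjective}; 4:fleep {adverb,adjective}; 5:spobraa {determiner}; 6:graint {verb,adjective}; 7:spobraa {determiner}; 8:graakrain {determiner}.
There are 16 candidate sequences in total.
The sequences that satisfy every rule: verb determiner adverb adverb determiner verb determiner determiner; verb determiner adverb adjective determiner verb determiner determiner; verb determiner adjective adverb determiner verb determiner determiner; verb determiner adjective adjective determiner verb determiner determiner.
Count = 4.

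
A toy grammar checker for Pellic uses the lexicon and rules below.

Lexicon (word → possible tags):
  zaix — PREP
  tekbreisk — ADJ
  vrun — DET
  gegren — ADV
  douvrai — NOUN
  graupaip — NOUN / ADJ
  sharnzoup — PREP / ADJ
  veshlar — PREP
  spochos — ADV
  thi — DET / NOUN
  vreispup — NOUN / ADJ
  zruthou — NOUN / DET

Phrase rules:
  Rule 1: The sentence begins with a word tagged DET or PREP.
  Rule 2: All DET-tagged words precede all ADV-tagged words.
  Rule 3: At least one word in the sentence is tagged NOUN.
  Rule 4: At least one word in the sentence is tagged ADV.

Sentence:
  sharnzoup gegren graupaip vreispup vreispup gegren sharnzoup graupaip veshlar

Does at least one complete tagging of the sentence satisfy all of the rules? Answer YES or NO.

YES

Candidates per position — 1:sharnzoup {PREP,ADJ}; 2:gegren {ADV}; 3:graupaip {NOUN,ADJ}; 4:vreispup {NOUN,ADJ}; 5:vreispup {NOUN,ADJ}; 6:gegren {ADV}; 7:sharnzoup {PREP,ADJ}; 8:graupaip {NOUN,ADJ}; 9:veshlar {PREP}.
One satisfying assignment: PREP ADV NOUN ADJ NOUN ADV PREP NOUN PREP.
Check: rule 1 holds; rule 2 holds; rule 3 holds; rule 4 holds.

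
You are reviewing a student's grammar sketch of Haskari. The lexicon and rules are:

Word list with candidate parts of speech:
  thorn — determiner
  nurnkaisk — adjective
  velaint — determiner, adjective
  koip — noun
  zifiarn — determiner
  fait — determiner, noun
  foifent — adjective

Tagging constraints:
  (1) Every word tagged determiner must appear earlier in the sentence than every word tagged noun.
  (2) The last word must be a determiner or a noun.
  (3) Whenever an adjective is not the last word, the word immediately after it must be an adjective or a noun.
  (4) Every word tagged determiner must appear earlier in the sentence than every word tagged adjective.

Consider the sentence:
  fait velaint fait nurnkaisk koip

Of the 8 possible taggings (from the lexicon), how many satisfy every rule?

Candidates per position — 1:fait {determiner,noun}; 2:velaint {determiner,adjective}; 3:fait {determiner,noun}; 4:nurnkaisk {adjective}; 5:koip {noun}.
There are 8 candidate sequences in total.
The sequences that satisfy every rule: determiner determiner determiner adjective noun; determiner determiner noun adjective noun; determiner adjective noun adjective noun; noun adjective noun adjective noun.
Count = 4.

4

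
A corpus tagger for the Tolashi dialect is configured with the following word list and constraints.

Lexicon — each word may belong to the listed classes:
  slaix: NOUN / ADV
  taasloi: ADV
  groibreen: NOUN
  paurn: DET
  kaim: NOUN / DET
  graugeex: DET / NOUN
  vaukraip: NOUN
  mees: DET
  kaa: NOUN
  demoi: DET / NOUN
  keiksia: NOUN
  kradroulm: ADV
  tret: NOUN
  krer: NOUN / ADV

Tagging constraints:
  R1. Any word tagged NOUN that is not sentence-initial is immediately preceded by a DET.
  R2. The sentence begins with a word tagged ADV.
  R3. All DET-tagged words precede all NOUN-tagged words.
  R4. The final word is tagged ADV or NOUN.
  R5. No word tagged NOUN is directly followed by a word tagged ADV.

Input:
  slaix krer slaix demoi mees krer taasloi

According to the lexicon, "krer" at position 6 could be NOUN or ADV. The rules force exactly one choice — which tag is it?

ADV

Candidates per position — 1:slaix {NOUN,ADV}; 2:krer {NOUN,ADV}; 3:slaix {NOUN,ADV}; 4:demoi {DET,NOUN}; 5:mees {DET}; 6:krer {NOUN,ADV}; 7:taasloi {ADV}.
If word 1 were NOUN, no tagging could satisfy rule 2; so word 1 is ADV.
If word 2 were NOUN, no tagging could satisfy rule 1; so word 2 is ADV.
If word 3 were NOUN, no tagging could satisfy rule 1; so word 3 is ADV.
If word 4 were NOUN, no tagging could satisfy rule 1; so word 4 is DET.
If word 6 were NOUN, no tagging could satisfy rule 5; so word 6 is ADV.
That leaves exactly one tagging: ADV ADV ADV DET DET ADV ADV.
Check: rule 1 ✓; rule 2 ✓; rule 3 ✓; rule 4 ✓; rule 5 ✓.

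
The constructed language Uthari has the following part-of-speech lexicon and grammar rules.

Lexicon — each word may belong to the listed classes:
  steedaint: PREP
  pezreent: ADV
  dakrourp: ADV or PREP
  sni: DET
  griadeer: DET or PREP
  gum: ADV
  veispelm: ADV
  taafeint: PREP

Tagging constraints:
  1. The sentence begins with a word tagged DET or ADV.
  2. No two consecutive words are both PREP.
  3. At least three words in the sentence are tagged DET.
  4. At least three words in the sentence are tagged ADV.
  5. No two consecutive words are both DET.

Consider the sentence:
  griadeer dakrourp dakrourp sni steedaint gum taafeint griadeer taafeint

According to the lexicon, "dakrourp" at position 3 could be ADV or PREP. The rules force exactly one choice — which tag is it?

Candidates per position — 1:griadeer {DET,PREP}; 2:dakrourp {ADV,PREP}; 3:dakrourp {ADV,PREP}; 4:sni {DET}; 5:steedaint {PREP}; 6:gum {ADV}; 7:taafeint {PREP}; 8:griadeer {DET,PREP}; 9:taafeint {PREP}.
If word 1 were PREP, no tagging could satisfy rule 1; so word 1 is DET.
If word 2 were PREP, no tagging could satisfy rule 4; so word 2 is ADV.
If word 3 were PREP, no tagging could satisfy rule 4; so word 3 is ADV.
If word 8 were PREP, no tagging could satisfy rule 2; so word 8 is DET.
The only consistent sequence is: DET ADV ADV DET PREP ADV PREP DET PREP.
Rule-by-rule: rule 1 ✓; rule 2 ✓; rule 3 ✓; rule 4 ✓; rule 5 ✓.

ADV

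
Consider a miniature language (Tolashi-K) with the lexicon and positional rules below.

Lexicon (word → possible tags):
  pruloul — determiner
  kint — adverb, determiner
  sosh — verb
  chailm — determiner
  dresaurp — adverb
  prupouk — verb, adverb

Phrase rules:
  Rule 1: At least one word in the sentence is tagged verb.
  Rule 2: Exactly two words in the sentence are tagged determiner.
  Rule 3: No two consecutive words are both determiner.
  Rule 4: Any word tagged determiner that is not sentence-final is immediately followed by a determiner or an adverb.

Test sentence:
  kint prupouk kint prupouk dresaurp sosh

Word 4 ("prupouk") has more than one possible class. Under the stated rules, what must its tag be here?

Candidates per position — 1:kint {adverb,determiner}; 2:prupouk {verb,adverb}; 3:kint {adverb,determiner}; 4:prupouk {verb,adverb}; 5:dresaurp {adverb}; 6:sosh {verb}.
Position 1: tagging it adverb would leave rule 2 unsatisfiable, so it must be determiner.
Position 2: tagging it verb would leave rule 4 unsatisfiable, so it must be adverb.
Position 3: tagging it adverb would leave rule 2 unsatisfiable, so it must be determiner.
Position 4: tagging it verb would leave rule 4 unsatisfiable, so it must be adverb.
So the tagging must be: determiner adverb determiner adverb adverb verb.
Check: rule 1 holds; rule 2 holds; rule 3 holds; rule 4 holds.

adverb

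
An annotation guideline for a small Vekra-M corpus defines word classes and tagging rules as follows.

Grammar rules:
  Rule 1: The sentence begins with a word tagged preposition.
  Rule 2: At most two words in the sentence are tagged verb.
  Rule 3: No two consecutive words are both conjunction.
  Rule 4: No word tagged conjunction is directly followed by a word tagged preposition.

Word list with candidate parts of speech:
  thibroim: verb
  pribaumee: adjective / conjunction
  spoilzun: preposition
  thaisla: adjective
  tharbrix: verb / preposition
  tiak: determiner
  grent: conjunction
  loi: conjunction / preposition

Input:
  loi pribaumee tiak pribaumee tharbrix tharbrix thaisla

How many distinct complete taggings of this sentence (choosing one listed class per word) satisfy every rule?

Candidates per position — 1:loi {conjunction,preposition}; 2:pribaumee {adjective,conjunction}; 3:tiak {determiner}; 4:pribaumee {adjective,conjunction}; 5:tharbrix {verb,preposition}; 6:tharbrix {verb,preposition}; 7:thaisla {adjective}.
There are 32 candidate sequences in total.
Checking each against the rules leaves 12 sequences.
Count = 12.

12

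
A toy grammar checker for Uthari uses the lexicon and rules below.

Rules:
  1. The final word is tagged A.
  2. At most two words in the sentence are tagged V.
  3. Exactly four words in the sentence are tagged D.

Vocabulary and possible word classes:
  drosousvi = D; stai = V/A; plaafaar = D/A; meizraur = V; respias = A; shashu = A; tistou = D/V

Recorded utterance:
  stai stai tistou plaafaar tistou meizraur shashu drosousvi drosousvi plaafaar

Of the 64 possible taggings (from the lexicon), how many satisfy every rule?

5

Candidates per position — 1:stai {V,A}; 2:stai {V,A}; 3:tistou {D,V}; 4:plaafaar {D,A}; 5:tistou {D,V}; 6:meizraur {V}; 7:shashu {A}; 8:drosousvi {D}; 9:drosousvi {D}; 10:plaafaar {D,A}.
There are 64 candidate sequences in total.
The sequences that satisfy every rule: V A D A D V A D D A; A V D A D V A D D A; A A D D V V A D D A; A A D A D V A D D A; A A V D D V A D D A.
Count = 5.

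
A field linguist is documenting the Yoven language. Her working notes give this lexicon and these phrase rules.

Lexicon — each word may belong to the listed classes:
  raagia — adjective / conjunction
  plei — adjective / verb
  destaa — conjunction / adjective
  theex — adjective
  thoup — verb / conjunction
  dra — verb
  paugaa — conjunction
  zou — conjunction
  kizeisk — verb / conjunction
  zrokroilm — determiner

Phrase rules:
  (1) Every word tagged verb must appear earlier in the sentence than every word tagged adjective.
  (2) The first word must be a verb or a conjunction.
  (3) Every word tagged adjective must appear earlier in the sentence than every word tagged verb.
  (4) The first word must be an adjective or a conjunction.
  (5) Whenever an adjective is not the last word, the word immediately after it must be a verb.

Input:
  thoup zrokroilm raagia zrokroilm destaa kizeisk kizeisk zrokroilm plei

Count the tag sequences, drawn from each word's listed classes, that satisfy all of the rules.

Candidates per position — 1:thoup {verb,conjunction}; 2:zrokroilm {determiner}; 3:raagia {adjective,conjunction}; 4:zrokroilm {determiner}; 5:destaa {conjunction,adjective}; 6:kizeisk {verb,conjunction}; 7:kizeisk {verb,conjunction}; 8:zrokroilm {determiner}; 9:plei {adjective,verb}.
There are 64 candidate sequences in total.
The sequences that satisfy every rule: conjunction determiner conjunction determiner conjunction verb verb determiner verb; conjunction determiner conjunction determiner conjunction verb conjunction determiner verb; conjunction determiner conjunction determiner conjunction conjunction verb determiner verb; conjunction determiner conjunction determiner conjunction conjunction conjunction determiner adjective; conjunction determiner conjunction determiner conjunction conjunction conjunction determiner verb.
Count = 5.

5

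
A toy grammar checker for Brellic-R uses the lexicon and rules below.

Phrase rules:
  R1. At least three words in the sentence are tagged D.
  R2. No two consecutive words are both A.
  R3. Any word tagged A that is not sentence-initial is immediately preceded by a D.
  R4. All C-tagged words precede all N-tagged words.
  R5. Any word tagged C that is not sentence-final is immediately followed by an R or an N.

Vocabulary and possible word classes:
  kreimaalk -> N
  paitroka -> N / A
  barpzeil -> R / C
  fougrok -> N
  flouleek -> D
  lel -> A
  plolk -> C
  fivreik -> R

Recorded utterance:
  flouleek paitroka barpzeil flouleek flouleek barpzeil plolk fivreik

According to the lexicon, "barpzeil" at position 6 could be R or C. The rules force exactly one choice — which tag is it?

Candidates per position — 1:flouleek {D}; 2:paitroka {N,A}; 3:barpzeil {R,C}; 4:flouleek {D}; 5:flouleek {D}; 6:barpzeil {R,C}; 7:plolk {C}; 8:fivreik {R}.
Position 2: tagging it N would leave rule 4 unsatisfiable, so it must be A.
Position 3: tagging it C would leave rule 5 unsatisfiable, so it must be R.
Position 6: tagging it C would leave rule 5 unsatisfiable, so it must be R.
The unique satisfying tagging is: D A R D D R C R.
Check: rule 1 ✓; rule 2 ✓; rule 3 ✓; rule 4 ✓; rule 5 ✓.

R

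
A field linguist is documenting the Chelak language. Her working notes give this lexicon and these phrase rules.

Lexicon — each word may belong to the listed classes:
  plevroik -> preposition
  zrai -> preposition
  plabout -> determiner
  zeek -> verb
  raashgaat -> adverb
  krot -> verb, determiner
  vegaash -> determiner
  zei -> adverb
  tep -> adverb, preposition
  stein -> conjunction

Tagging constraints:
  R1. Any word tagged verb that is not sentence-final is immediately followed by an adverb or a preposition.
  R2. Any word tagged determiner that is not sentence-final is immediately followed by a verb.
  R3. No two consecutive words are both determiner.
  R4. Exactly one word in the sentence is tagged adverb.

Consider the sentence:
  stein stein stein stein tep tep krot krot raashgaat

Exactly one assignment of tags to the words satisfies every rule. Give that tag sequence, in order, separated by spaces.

conjunction conjunction conjunction conjunction preposition preposition determiner verb adverb

Candidates per position — 1:stein {conjunction}; 2:stein {conjunction}; 3:stein {conjunction}; 4:stein {conjunction}; 5:tep {adverb,preposition}; 6:tep {adverb,preposition}; 7:krot {verb,determiner}; 8:krot {verb,determiner}; 9:raashgaat {adverb}.
Position 5: adverb is ruled out by rule 4; that leaves preposition.
Position 6: adverb is ruled out by rule 4; that leaves preposition.
Position 7: verb is ruled out by rule 1; that leaves determiner.
Position 8: determiner is ruled out by rule 2; that leaves verb.
The unique satisfying tagging is: conjunction conjunction conjunction conjunction preposition preposition determiner verb adverb.
Verifying each rule — rule 1 ok; rule 2 ok; rule 3 ok; rule 4 ok.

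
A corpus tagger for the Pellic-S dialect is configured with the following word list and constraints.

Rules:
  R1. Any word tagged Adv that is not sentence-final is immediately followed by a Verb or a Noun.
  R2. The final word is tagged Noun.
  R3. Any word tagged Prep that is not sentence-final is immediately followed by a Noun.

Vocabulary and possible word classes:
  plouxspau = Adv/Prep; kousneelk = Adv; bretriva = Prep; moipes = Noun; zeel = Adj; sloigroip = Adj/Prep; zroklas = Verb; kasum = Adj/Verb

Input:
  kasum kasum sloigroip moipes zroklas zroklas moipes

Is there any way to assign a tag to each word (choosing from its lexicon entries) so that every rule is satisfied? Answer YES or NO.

Candidates per position — 1:kasum {Adj,Verb}; 2:kasum {Adj,Verb}; 3:sloigroip {Adj,Prep}; 4:moipes {Noun}; 5:zroklas {Verb}; 6:zroklas {Verb}; 7:moipes {Noun}.
One satisfying assignment: Verb Adj Prep Noun Verb Verb Noun.
Check: rule 1 ok; rule 2 ok; rule 3 ok.

YES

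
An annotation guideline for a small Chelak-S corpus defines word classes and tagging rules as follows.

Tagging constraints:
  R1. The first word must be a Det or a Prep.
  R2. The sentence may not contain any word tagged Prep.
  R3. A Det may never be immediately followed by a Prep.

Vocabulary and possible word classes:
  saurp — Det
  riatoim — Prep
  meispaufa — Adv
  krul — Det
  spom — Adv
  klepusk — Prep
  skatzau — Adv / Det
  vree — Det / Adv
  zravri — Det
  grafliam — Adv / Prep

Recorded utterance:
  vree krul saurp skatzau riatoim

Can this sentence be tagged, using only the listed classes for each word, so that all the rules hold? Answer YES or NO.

NO

Candidates per position — 1:vree {Det,Adv}; 2:krul {Det}; 3:saurp {Det}; 4:skatzau {Adv,Det}; 5:riatoim {Prep}.
Rule 2 cannot be satisfied by any choice of tags from the lexicon.
So there is no consistent tagging.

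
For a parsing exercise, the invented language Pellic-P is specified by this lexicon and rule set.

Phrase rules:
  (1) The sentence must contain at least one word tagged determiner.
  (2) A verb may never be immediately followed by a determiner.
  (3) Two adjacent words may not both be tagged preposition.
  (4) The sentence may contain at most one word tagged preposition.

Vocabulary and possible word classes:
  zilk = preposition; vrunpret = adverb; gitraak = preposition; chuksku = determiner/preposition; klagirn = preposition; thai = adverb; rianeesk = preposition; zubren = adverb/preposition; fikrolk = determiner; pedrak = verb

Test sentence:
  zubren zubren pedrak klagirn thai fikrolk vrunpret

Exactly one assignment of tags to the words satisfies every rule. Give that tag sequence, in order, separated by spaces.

Candidates per position — 1:zubren {adverb,preposition}; 2:zubren {adverb,preposition}; 3:pedrak {verb}; 4:klagirn {preposition}; 5:thai {adverb}; 6:fikrolk {determiner}; 7:vrunpret {adverb}.
At position 1, choosing preposition makes rule 4 impossible to satisfy; hence adverb.
At position 2, choosing preposition makes rule 4 impossible to satisfy; hence adverb.
The unique satisfying tagging is: adverb adverb verb preposition adverb determiner adverb.
Verifying each rule — rule 1 holds; rule 2 holds; rule 3 holds; rule 4 holds.

adverb adverb verb preposition adverb determiner adverb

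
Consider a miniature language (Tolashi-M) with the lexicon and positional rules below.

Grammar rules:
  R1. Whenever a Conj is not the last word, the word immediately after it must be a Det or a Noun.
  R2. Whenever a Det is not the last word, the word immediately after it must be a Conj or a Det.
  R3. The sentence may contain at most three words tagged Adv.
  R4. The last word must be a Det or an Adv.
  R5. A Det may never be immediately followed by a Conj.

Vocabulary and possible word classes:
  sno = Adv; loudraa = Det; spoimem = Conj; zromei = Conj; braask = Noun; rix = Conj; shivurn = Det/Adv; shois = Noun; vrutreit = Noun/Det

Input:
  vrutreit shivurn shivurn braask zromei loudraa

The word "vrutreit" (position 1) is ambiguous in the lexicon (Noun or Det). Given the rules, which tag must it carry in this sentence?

Noun

Candidates per position — 1:vrutreit {Noun,Det}; 2:shivurn {Det,Adv}; 3:shivurn {Det,Adv}; 4:braask {Noun}; 5:zromei {Conj}; 6:loudraa {Det}.
Word 1 cannot be Det — rule 2 would then fail for every completion. It is Noun.
Word 2 cannot be Det — rule 2 would then fail for every completion. It is Adv.
Word 3 cannot be Det — rule 2 would then fail for every completion. It is Adv.
That leaves exactly one tagging: Noun Adv Adv Noun Conj Det.
Verifying each rule — rule 1 satisfied; rule 2 satisfied; rule 3 satisfied; rule 4 satisfied; rule 5 satisfied.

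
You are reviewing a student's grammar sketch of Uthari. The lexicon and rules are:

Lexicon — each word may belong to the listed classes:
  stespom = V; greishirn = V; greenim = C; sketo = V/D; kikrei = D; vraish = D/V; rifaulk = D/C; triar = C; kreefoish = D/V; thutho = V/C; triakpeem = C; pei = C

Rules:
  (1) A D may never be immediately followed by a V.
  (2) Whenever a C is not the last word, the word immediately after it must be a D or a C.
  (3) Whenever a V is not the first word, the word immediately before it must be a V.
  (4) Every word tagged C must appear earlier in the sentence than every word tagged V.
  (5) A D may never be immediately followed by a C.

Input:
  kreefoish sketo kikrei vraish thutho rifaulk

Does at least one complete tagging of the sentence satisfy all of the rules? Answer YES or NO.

Candidates per position — 1:kreefoish {D,V}; 2:sketo {V,D}; 3:kikrei {D}; 4:vraish {D,V}; 5:thutho {V,C}; 6:rifaulk {D,C}.
Every candidate sequence violates at least one rule; no consistent tagging exists.

NO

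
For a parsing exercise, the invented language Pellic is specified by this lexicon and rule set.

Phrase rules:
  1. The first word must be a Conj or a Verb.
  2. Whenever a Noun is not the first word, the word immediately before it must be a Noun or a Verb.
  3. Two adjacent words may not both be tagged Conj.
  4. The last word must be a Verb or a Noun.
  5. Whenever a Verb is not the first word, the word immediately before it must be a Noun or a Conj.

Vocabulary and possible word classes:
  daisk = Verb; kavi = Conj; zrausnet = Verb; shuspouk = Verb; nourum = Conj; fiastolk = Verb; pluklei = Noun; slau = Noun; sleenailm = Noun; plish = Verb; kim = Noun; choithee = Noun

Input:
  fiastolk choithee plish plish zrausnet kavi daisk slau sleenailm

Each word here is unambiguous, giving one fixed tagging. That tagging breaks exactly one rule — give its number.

5

Fixed tagging: Verb Noun Verb Verb Verb Conj Verb Noun Noun.
Applying the rules: R1 ok, R2 ok, R3 ok, R4 ok, R5 fails.
Only rule 5 fails.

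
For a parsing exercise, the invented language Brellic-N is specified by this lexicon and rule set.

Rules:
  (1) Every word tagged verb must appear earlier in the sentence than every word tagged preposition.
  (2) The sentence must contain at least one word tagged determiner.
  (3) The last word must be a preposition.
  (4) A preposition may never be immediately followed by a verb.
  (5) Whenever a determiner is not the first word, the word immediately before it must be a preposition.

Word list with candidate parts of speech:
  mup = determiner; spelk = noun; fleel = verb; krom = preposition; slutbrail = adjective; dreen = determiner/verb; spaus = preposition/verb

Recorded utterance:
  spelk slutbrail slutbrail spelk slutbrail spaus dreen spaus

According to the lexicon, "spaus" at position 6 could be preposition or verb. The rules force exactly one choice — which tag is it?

preposition

Candidates per position — 1:spelk {noun}; 2:slutbrail {adjective}; 3:slutbrail {adjective}; 4:spelk {noun}; 5:slutbrail {adjective}; 6:spaus {preposition,verb}; 7:dreen {determiner,verb}; 8:spaus {preposition,verb}.
Word 7 cannot be verb — rule 2 would then fail for every completion. It is determiner.
Word 8 cannot be verb — rule 3 would then fail for every completion. It is preposition.
Word 6 cannot be verb — rule 5 would then fail for every completion. It is preposition.
The only consistent sequence is: noun adjective adjective noun adjective preposition determiner preposition.
Checking: rule 1 satisfied; rule 2 satisfied; rule 3 satisfied; rule 4 satisfied; rule 5 satisfied.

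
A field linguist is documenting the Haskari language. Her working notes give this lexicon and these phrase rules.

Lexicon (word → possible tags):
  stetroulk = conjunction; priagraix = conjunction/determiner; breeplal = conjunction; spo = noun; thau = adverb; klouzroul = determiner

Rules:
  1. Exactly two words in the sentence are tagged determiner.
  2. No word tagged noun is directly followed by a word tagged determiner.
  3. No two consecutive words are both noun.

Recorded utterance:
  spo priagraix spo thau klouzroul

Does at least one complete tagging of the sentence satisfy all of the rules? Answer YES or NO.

NO

Candidates per position — 1:spo {noun}; 2:priagraix {conjunction,determiner}; 3:spo {noun}; 4:thau {adverb}; 5:klouzroul {determiner}.
Every candidate sequence violates at least one rule; no consistent tagging exists.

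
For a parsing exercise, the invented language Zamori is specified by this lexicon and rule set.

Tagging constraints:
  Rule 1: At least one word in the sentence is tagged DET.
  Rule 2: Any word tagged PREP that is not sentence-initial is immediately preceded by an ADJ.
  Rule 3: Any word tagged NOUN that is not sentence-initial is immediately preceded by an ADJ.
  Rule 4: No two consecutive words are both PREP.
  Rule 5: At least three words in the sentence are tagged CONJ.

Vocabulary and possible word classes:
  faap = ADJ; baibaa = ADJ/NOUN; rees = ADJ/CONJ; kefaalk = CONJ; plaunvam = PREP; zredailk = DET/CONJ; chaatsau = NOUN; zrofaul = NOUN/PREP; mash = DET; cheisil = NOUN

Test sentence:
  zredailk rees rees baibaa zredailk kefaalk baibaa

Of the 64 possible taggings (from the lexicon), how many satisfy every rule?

Candidates per position — 1:zredailk {DET,CONJ}; 2:rees {ADJ,CONJ}; 3:rees {ADJ,CONJ}; 4:baibaa {ADJ,NOUN}; 5:zredailk {DET,CONJ}; 6:kefaalk {CONJ}; 7:baibaa {ADJ,NOUN}.
There are 64 candidate sequences in total.
Checking each against the rules leaves 9 sequences.
Count = 9.

9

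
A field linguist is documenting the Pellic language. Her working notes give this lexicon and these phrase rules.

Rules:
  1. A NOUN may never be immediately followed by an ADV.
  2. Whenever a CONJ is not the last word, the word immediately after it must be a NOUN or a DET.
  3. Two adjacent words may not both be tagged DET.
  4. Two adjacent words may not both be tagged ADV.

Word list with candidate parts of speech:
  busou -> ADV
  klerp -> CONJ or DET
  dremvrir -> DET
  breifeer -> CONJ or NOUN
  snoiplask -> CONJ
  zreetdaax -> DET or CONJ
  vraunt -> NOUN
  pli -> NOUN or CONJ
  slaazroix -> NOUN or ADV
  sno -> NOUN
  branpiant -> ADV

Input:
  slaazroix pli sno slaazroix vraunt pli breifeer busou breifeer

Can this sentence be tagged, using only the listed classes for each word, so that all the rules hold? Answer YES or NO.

Candidates per position — 1:slaazroix {NOUN,ADV}; 2:pli {NOUN,CONJ}; 3:sno {NOUN}; 4:slaazroix {NOUN,ADV}; 5:vraunt {NOUN}; 6:pli {NOUN,CONJ}; 7:breifeer {CONJ,NOUN}; 8:busou {ADV}; 9:breifeer {CONJ,NOUN}.
Every candidate sequence violates at least one rule; no consistent tagging exists.

NO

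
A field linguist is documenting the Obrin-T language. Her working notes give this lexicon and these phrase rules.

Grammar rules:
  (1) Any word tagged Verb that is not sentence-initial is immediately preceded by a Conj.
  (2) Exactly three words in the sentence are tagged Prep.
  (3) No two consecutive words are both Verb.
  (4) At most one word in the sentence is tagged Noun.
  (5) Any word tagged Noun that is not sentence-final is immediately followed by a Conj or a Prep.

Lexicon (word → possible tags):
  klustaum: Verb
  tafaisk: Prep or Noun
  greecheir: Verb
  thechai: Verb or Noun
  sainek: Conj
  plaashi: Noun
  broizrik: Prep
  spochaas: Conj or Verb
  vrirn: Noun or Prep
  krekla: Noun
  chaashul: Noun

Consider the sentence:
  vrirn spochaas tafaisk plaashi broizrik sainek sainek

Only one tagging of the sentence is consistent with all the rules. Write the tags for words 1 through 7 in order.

Prep Conj Prep Noun Prep Conj Conj

Candidates per position — 1:vrirn {Noun,Prep}; 2:spochaas {Conj,Verb}; 3:tafaisk {Prep,Noun}; 4:plaashi {Noun}; 5:broizrik {Prep}; 6:sainek {Conj}; 7:sainek {Conj}.
Position 1: tagging it Noun would leave rule 2 unsatisfiable, so it must be Prep.
Position 2: tagging it Verb would leave rule 1 unsatisfiable, so it must be Conj.
Position 3: tagging it Noun would leave rule 2 unsatisfiable, so it must be Prep.
That leaves exactly one tagging: Prep Conj Prep Noun Prep Conj Conj.
Verifying each rule — rule 1 satisfied; rule 2 satisfied; rule 3 satisfied; rule 4 satisfied; rule 5 satisfied.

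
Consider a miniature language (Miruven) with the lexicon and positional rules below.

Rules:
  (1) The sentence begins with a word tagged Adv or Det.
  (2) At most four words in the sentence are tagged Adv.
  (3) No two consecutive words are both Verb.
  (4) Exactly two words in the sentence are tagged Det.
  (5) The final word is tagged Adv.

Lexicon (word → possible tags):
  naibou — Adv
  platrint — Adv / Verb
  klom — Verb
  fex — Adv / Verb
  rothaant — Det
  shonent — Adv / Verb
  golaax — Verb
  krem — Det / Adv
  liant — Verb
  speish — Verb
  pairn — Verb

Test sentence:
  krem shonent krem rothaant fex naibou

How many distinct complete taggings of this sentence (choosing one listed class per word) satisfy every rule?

Candidates per position — 1:krem {Det,Adv}; 2:shonent {Adv,Verb}; 3:krem {Det,Adv}; 4:rothaant {Det}; 5:fex {Adv,Verb}; 6:naibou {Adv}.
There are 16 candidate sequences in total.
Checking each against the rules leaves 8 sequences.
Count = 8.

8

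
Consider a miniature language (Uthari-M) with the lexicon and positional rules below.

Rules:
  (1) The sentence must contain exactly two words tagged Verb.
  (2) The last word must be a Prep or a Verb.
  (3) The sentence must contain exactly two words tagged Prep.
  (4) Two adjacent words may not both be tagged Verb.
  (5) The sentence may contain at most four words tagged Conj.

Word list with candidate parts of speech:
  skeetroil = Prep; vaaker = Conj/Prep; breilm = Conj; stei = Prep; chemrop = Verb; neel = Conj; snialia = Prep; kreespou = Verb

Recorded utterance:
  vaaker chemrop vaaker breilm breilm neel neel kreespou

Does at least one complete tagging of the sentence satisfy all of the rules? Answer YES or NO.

YES

Candidates per position — 1:vaaker {Conj,Prep}; 2:chemrop {Verb}; 3:vaaker {Conj,Prep}; 4:breilm {Conj}; 5:breilm {Conj}; 6:neel {Conj}; 7:neel {Conj}; 8:kreespou {Verb}.
One satisfying assignment: Prep Verb Prep Conj Conj Conj Conj Verb.
Rule-by-rule: rule 1 ✓; rule 2 ✓; rule 3 ✓; rule 4 ✓; rule 5 ✓.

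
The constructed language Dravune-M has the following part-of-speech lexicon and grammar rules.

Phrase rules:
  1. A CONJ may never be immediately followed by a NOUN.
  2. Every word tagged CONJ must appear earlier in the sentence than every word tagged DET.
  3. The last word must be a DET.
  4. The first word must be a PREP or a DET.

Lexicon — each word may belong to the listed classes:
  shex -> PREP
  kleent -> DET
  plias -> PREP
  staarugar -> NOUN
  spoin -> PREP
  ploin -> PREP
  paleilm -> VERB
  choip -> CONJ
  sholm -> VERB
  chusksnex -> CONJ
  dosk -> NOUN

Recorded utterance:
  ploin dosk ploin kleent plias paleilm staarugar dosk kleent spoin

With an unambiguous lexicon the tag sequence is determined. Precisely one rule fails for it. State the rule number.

Fixed tagging: PREP NOUN PREP DET PREP VERB NOUN NOUN DET PREP.
Checking each rule: R1 ok, R2 ok, R3 fails, R4 ok.
Only rule 3 fails.

3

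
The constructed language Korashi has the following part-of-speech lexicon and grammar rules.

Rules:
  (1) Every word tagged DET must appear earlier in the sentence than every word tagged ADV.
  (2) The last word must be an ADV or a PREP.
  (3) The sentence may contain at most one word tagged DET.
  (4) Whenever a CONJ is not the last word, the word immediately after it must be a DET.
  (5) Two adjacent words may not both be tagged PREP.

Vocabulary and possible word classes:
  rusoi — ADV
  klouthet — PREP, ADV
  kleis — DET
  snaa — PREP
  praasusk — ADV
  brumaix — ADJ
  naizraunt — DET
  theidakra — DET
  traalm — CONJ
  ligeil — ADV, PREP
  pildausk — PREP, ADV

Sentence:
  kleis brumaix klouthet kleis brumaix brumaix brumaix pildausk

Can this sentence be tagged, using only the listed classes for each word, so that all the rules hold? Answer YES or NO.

NO

Candidates per position — 1:kleis {DET}; 2:brumaix {ADJ}; 3:klouthet {PREP,ADV}; 4:kleis {DET}; 5:brumaix {ADJ}; 6:brumaix {ADJ}; 7:brumaix {ADJ}; 8:pildausk {PREP,ADV}.
Rule 3 cannot be satisfied by any choice of tags from the lexicon.
So there is no consistent tagging.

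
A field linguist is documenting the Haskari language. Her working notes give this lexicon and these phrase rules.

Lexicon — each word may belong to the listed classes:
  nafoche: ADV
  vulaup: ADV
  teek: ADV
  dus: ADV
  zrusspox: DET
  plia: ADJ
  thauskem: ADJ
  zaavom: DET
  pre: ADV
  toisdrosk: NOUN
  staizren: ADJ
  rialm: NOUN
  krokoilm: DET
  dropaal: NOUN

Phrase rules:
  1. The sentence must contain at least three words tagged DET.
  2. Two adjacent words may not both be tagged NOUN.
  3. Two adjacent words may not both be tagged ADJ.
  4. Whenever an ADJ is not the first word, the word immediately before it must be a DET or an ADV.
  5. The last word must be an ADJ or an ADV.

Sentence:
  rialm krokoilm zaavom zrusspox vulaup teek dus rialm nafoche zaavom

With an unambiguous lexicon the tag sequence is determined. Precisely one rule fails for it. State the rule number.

5

Fixed tagging: NOUN DET DET DET ADV ADV ADV NOUN ADV DET.
Rule check: R1 ✓, R2 ✓, R3 ✓, R4 ✓, R5 ✗.
Only rule 5 fails.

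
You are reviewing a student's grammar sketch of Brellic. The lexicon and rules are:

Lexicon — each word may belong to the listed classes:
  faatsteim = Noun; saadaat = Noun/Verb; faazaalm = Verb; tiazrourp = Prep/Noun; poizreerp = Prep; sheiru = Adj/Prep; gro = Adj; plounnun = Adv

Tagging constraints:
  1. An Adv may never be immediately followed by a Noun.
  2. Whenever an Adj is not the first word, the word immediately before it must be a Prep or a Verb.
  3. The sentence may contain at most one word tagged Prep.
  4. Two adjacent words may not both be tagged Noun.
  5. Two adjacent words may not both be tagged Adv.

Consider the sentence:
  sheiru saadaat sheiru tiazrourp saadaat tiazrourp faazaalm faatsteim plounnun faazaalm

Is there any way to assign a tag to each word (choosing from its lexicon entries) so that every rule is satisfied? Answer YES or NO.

Candidates per position — 1:sheiru {Adj,Prep}; 2:saadaat {Noun,Verb}; 3:sheiru {Adj,Prep}; 4:tiazrourp {Prep,Noun}; 5:saadaat {Noun,Verb}; 6:tiazrourp {Prep,Noun}; 7:faazaalm {Verb}; 8:faatsteim {Noun}; 9:plounnun {Adv}; 10:faazaalm {Verb}.
One satisfying assignment: Adj Noun Prep Noun Verb Noun Verb Noun Adv Verb.
Verifying each rule — rule 1 satisfied; rule 2 satisfied; rule 3 satisfied; rule 4 satisfied; rule 5 satisfied.

YES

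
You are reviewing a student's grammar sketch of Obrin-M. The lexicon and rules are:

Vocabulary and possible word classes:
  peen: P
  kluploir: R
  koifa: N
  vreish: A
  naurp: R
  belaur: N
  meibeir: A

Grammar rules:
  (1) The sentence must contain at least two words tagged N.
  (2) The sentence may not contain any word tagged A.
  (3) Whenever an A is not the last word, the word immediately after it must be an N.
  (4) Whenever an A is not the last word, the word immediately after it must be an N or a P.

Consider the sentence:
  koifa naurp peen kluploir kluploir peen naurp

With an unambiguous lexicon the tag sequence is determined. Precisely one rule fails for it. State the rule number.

1

Fixed tagging: N R P R R P R.
Rule check: R1 fails, R2 ok, R3 ok, R4 ok.
Only rule 1 fails.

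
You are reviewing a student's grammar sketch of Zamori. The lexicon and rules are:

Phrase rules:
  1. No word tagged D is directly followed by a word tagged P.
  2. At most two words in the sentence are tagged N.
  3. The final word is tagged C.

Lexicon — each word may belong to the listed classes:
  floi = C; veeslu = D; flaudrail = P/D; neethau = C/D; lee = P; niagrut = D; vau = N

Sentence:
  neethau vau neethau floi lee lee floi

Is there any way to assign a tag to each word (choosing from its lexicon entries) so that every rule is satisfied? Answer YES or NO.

YES

Candidates per position — 1:neethau {C,D}; 2:vau {N}; 3:neethau {C,D}; 4:floi {C}; 5:lee {P}; 6:lee {P}; 7:floi {C}.
One satisfying assignment: C N C C P P C.
Check: rule 1 satisfied; rule 2 satisfied; rule 3 satisfied.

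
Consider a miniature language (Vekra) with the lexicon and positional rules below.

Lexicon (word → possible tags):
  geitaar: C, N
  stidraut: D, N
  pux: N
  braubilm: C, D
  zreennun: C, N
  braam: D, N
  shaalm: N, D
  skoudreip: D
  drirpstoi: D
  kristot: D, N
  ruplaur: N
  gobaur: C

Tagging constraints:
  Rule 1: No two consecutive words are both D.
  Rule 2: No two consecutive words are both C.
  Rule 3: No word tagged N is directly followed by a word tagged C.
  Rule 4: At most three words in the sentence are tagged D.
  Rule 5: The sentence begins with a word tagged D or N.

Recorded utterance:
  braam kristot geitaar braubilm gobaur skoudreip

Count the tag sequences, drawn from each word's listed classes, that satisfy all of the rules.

Candidates per position — 1:braam {D,N}; 2:kristot {D,N}; 3:geitaar {C,N}; 4:braubilm {C,D}; 5:gobaur {C}; 6:skoudreip {D}.
There are 16 candidate sequences in total.
The sequences that satisfy every rule: D N N D C D; N D C D C D; N D N D C D; N N N D C D.
Count = 4.

4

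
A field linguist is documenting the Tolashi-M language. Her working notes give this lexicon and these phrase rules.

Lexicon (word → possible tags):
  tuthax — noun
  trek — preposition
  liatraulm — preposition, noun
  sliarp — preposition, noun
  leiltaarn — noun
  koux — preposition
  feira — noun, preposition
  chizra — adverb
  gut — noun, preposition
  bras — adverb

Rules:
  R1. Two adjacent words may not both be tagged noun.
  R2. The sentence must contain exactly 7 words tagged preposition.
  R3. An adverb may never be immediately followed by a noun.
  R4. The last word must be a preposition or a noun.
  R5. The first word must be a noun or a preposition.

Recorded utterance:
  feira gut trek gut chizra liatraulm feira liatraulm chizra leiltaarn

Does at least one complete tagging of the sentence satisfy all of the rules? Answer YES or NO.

Candidates per position — 1:feira {noun,preposition}; 2:gut {noun,preposition}; 3:trek {preposition}; 4:gut {noun,preposition}; 5:chizra {adverb}; 6:liatraulm {preposition,noun}; 7:feira {noun,preposition}; 8:liatraulm {preposition,noun}; 9:chizra {adverb}; 10:leiltaarn {noun}.
Rule 3 cannot be satisfied by any choice of tags from the lexicon.
So there is no consistent tagging.

NO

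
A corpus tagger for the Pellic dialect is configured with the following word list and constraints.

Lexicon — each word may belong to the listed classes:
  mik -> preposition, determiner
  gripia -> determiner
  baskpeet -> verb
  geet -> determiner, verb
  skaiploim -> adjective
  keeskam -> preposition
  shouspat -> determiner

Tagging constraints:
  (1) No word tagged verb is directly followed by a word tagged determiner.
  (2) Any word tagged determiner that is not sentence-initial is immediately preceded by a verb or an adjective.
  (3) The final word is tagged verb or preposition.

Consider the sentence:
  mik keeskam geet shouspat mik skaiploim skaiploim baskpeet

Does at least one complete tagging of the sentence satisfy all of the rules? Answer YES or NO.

Candidates per position — 1:mik {preposition,determiner}; 2:keeskam {preposition}; 3:geet {determiner,verb}; 4:shouspat {determiner}; 5:mik {preposition,determiner}; 6:skaiploim {adjective}; 7:skaiploim {adjective}; 8:baskpeet {verb}.
Every candidate sequence violates at least one rule; no consistent tagging exists.

NO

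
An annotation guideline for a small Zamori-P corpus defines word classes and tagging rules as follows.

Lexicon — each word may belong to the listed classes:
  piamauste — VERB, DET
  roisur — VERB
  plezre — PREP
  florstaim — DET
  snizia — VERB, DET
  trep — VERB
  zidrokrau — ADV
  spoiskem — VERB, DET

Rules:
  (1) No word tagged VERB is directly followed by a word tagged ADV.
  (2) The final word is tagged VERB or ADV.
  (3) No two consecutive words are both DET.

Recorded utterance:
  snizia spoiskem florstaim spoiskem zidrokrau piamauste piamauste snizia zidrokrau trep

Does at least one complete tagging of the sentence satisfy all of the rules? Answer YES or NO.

Candidates per position — 1:snizia {VERB,DET}; 2:spoiskem {VERB,DET}; 3:florstaim {DET}; 4:spoiskem {VERB,DET}; 5:zidrokrau {ADV}; 6:piamauste {VERB,DET}; 7:piamauste {VERB,DET}; 8:snizia {VERB,DET}; 9:zidrokrau {ADV}; 10:trep {VERB}.
Every candidate sequence violates at least one rule; no consistent tagging exists.

NO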